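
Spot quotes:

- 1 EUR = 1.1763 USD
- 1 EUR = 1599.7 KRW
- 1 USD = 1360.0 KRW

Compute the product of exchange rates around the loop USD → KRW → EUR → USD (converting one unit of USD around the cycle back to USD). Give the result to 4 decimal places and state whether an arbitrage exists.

1.0000 (no arbitrage)

Around USD → KRW → EUR → USD: 1 × 1360.0 ÷ 1599.7 × 1.1763 = 1.000043
Product ≈ 1 (deviation 0.004%, within rounding noise).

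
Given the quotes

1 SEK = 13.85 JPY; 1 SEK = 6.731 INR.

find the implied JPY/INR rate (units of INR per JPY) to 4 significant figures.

1 JPY ÷ 13.85 = 0.0722022 SEK
0.0722022 SEK × 6.731 = 0.485993 INR

JPY/INR = 0.4860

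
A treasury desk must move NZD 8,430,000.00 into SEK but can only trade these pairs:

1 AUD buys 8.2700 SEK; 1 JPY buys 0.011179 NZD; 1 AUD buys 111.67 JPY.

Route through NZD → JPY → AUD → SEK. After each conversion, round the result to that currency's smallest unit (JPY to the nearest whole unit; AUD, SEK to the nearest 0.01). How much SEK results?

NZD 8,430,000.00 ÷ 0.011179 = JPY 754,092,495
JPY 754,092,495 ÷ 111.67 = AUD 6,752,865.54
AUD 6,752,865.54 × 8.2700 = SEK 55,846,198.02

SEK 55,846,198.02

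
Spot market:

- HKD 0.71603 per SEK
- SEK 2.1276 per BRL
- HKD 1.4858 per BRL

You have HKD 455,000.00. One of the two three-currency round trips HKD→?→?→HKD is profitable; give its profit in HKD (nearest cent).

Profitable loop is HKD → BRL → SEK → HKD:
HKD 455,000.00 ÷ 1.4858 = BRL 306,232.33
BRL 306,232.33 × 2.1276 = SEK 651,539.91
SEK 651,539.91 × 0.71603 = HKD 466,522.12
Profit = HKD 466,522.12 − HKD 455,000.00

Profit: HKD 11,522.12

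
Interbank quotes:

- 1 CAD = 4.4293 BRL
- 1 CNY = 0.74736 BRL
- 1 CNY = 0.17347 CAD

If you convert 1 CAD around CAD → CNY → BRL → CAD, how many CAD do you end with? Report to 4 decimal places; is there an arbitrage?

0.9727 (arbitrage exists)

Around CAD → CNY → BRL → CAD: 1 ÷ 0.17347 × 0.74736 ÷ 4.4293 = 0.972681
Product < 1; profitable direction is CAD → BRL → CNY → CAD.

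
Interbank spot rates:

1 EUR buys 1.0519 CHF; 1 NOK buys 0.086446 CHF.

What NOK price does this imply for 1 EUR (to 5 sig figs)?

1 EUR × 1.0519 = 1.0519 CHF
1.0519 CHF ÷ 0.086446 = 12.1683 NOK

EUR/NOK = 12.168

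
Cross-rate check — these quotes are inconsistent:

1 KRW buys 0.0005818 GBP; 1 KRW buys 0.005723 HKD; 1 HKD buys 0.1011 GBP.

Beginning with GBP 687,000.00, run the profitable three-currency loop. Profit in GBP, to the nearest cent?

Profitable loop is GBP → HKD → KRW → GBP:
GBP 687,000.00 ÷ 0.1011 = HKD 6,795,252.23
HKD 6,795,252.23 ÷ 0.005723 = KRW 1,187,358,418
KRW 1,187,358,418 × 0.0005818 = GBP 690,805.13
Profit = GBP 690,805.13 − GBP 687,000.00

Profit: GBP 3,805.13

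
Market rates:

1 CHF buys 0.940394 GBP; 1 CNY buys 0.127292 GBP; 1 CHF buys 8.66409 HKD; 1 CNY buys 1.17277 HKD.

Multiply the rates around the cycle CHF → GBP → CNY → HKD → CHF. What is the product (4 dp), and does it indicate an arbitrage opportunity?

1.0000 (no arbitrage)

Around CHF → GBP → CNY → HKD → CHF: 1 × 0.940394 ÷ 0.127292 × 1.17277 ÷ 8.66409 = 0.999997
Product ≈ 1 (deviation 0.000%, within rounding noise).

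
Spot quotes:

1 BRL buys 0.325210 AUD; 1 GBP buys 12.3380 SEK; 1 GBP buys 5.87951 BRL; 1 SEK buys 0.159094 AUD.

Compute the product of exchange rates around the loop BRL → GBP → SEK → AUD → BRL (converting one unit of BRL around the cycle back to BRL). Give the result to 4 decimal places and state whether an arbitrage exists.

1.0266 (arbitrage exists)

Around BRL → GBP → SEK → AUD → BRL: 1 ÷ 5.87951 × 12.3380 × 0.159094 ÷ 0.325210 = 1.026582
Product > 1; profitable direction is BRL → GBP → SEK → AUD → BRL.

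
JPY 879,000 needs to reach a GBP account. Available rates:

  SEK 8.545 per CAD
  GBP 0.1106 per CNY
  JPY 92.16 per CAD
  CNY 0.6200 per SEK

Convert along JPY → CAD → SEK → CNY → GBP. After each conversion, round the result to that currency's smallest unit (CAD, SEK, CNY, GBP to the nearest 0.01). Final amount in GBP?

JPY 879,000 ÷ 92.16 = CAD 9,537.76
CAD 9,537.76 × 8.545 = SEK 81,500.16
SEK 81,500.16 × 0.6200 = CNY 50,530.10
CNY 50,530.10 × 0.1106 = GBP 5,588.63

GBP 5,588.63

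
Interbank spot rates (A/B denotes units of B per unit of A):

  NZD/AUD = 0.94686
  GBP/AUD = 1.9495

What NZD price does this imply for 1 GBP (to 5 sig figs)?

GBP/NZD = 2.0589

1 GBP × 1.9495 = 1.9495 AUD
1.9495 AUD ÷ 0.94686 = 2.05891 NZD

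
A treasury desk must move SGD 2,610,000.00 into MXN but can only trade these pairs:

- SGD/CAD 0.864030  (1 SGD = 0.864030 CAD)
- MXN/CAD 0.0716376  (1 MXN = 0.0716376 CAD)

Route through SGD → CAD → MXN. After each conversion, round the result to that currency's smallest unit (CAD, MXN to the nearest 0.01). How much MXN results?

MXN 31,479,534.49

SGD 2,610,000.00 × 0.864030 = CAD 2,255,118.30
CAD 2,255,118.30 ÷ 0.0716376 = MXN 31,479,534.49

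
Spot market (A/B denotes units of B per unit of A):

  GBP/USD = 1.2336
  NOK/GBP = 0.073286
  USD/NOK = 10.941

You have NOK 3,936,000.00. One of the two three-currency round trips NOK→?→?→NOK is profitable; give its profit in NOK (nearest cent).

Profit: NOK 43,263.45

Profitable loop is NOK → USD → GBP → NOK:
NOK 3,936,000.00 ÷ 10.941 = USD 359,747.74
USD 359,747.74 ÷ 1.2336 = GBP 291,624.30
GBP 291,624.30 ÷ 0.073286 = NOK 3,979,263.45
Profit = NOK 3,979,263.45 − NOK 3,936,000.00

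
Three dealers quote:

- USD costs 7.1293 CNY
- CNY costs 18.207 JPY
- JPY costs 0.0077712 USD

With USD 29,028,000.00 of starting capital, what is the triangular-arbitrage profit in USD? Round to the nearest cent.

Profitable loop is USD → CNY → JPY → USD:
USD 29,028,000.00 × 7.1293 = CNY 206,949,320.40
CNY 206,949,320.40 × 18.207 = JPY 3,767,926,277
JPY 3,767,926,277 × 0.0077712 = USD 29,281,308.68
Profit = USD 29,281,308.68 − USD 29,028,000.00

Profit: USD 253,308.68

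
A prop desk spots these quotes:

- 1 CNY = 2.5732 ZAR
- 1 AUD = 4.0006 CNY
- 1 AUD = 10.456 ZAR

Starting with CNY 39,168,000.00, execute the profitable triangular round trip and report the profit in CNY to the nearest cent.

Profit: CNY 615,070.31

Profitable loop is CNY → AUD → ZAR → CNY:
CNY 39,168,000.00 ÷ 4.0006 = AUD 9,790,531.42
AUD 9,790,531.42 × 10.456 = ZAR 102,369,796.53
ZAR 102,369,796.53 ÷ 2.5732 = CNY 39,783,070.31
Profit = CNY 39,783,070.31 − CNY 39,168,000.00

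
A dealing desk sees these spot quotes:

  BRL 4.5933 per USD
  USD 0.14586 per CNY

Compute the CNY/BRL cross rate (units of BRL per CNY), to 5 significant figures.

CNY/BRL = 0.66998

1 CNY × 0.14586 = 0.14586 USD
0.14586 USD × 4.5933 = 0.669979 BRL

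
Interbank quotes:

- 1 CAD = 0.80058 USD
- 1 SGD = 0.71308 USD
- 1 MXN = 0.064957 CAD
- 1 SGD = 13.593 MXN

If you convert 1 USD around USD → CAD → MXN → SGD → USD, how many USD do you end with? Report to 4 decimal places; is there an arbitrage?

Around USD → CAD → MXN → SGD → USD: 1 ÷ 0.80058 ÷ 0.064957 ÷ 13.593 × 0.71308 = 1.008770
Product > 1; profitable direction is USD → CAD → MXN → SGD → USD.

1.0088 (arbitrage exists)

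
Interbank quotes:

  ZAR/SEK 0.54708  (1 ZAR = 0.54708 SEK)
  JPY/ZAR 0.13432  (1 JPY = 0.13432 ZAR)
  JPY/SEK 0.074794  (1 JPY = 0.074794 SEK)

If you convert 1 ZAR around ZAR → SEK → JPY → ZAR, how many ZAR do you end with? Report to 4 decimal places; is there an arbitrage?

0.9825 (arbitrage exists)

Around ZAR → SEK → JPY → ZAR: 1 × 0.54708 ÷ 0.074794 × 0.13432 = 0.982482
Product < 1; profitable direction is ZAR → JPY → SEK → ZAR.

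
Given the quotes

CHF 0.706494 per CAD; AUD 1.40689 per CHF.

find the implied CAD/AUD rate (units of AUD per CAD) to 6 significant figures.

CAD/AUD = 0.993959

1 CAD × 0.706494 = 0.706494 CHF
0.706494 CHF × 1.40689 = 0.993959 AUD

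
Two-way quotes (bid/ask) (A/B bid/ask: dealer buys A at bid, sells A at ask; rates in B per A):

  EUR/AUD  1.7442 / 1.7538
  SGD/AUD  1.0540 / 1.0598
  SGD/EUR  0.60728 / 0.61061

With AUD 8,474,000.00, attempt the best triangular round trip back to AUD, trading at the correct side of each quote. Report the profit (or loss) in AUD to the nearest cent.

Best loop AUD → SGD → EUR → AUD:
AUD 8,474,000.00 ÷ 1.0598 (buy SGD at ask) = SGD 7,995,848.27
SGD 7,995,848.27 × 0.60728 (sell SGD at bid) = EUR 4,855,718.74
EUR 4,855,718.74 × 1.7442 (sell EUR at bid) = AUD 8,469,344.63

Net result: AUD -4,655.37 (no profitable arbitrage after spreads)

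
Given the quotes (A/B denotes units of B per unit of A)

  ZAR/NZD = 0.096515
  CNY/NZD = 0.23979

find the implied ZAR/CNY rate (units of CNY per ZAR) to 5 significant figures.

1 ZAR × 0.096515 = 0.096515 NZD
0.096515 NZD ÷ 0.23979 = 0.402498 CNY

ZAR/CNY = 0.40250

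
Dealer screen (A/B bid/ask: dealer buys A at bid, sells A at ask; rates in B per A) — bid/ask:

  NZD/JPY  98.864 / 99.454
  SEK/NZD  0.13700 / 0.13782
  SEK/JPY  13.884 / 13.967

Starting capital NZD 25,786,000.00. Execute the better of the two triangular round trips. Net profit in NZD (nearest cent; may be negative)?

Net profit: NZD 333,453.31

Best loop NZD → SEK → JPY → NZD:
NZD 25,786,000.00 ÷ 0.13782 (buy SEK at ask) = SEK 187,099,114.79
SEK 187,099,114.79 × 13.884 (sell SEK at bid) = JPY 2,597,684,110
JPY 2,597,684,110 ÷ 99.454 (buy NZD at ask) = NZD 26,119,453.31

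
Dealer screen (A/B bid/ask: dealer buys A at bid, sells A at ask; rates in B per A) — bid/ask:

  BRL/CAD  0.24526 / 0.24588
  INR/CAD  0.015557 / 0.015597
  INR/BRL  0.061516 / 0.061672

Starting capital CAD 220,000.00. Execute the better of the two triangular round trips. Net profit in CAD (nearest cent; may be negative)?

Best loop CAD → BRL → INR → CAD:
CAD 220,000.00 ÷ 0.24588 (buy BRL at ask) = BRL 894,745.40
BRL 894,745.40 ÷ 0.061672 (buy INR at ask) = INR 14,508,130.18
INR 14,508,130.18 × 0.015557 (sell INR at bid) = CAD 225,702.98

Net profit: CAD 5,702.98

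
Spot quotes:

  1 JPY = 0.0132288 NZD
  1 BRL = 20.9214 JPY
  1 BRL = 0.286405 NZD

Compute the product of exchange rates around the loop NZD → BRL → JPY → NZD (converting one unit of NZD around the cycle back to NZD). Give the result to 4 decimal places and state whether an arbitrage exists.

0.9663 (arbitrage exists)

Around NZD → BRL → JPY → NZD: 1 ÷ 0.286405 × 20.9214 × 0.0132288 = 0.966341
Product < 1; profitable direction is NZD → JPY → BRL → NZD.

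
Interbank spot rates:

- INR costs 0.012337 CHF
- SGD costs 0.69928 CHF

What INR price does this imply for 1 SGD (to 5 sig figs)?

SGD/INR = 56.682

1 SGD × 0.69928 = 0.69928 CHF
0.69928 CHF ÷ 0.012337 = 56.6815 INR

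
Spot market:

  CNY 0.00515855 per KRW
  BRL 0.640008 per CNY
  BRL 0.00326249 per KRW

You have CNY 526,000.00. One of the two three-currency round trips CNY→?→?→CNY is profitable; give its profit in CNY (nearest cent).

Profit: CNY 6,291.59

Profitable loop is CNY → BRL → KRW → CNY:
CNY 526,000.00 × 0.640008 = BRL 336,644.21
BRL 336,644.21 ÷ 0.00326249 = KRW 103,186,280
KRW 103,186,280 × 0.00515855 = CNY 532,291.59
Profit = CNY 532,291.59 − CNY 526,000.00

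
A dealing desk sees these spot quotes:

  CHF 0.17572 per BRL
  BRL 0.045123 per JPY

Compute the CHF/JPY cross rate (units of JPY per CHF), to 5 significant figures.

CHF/JPY = 126.12

1 CHF ÷ 0.17572 = 5.69087 BRL
5.69087 BRL ÷ 0.045123 = 126.119 JPY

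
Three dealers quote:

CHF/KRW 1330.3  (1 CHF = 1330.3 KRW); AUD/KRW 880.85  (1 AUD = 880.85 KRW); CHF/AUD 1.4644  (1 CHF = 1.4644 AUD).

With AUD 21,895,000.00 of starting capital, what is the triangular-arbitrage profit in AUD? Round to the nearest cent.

Profit: AUD 685,463.99

Profitable loop is AUD → CHF → KRW → AUD:
AUD 21,895,000.00 ÷ 1.4644 = CHF 14,951,515.98
CHF 14,951,515.98 × 1330.3 = KRW 19,890,001,707
KRW 19,890,001,707 ÷ 880.85 = AUD 22,580,463.99
Profit = AUD 22,580,463.99 − AUD 21,895,000.00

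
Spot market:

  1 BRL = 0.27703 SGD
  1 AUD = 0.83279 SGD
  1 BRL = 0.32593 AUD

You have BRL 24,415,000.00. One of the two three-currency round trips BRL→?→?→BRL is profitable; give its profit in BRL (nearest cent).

Profitable loop is BRL → SGD → AUD → BRL:
BRL 24,415,000.00 × 0.27703 = SGD 6,763,687.45
SGD 6,763,687.45 ÷ 0.83279 = AUD 8,121,720.30
AUD 8,121,720.30 ÷ 0.32593 = BRL 24,918,603.08
Profit = BRL 24,918,603.08 − BRL 24,415,000.00

Profit: BRL 503,603.08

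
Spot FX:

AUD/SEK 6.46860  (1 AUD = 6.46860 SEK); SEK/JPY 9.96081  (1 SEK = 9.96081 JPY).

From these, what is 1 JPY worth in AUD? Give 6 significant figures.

1 JPY ÷ 9.96081 = 0.100393 SEK
0.100393 SEK ÷ 6.46860 = 0.0155201 AUD

JPY/AUD = 0.0155201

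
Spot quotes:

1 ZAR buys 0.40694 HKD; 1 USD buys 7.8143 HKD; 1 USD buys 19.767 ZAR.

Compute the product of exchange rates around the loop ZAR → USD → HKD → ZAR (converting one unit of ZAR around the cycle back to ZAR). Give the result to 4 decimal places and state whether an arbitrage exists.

0.9714 (arbitrage exists)

Around ZAR → USD → HKD → ZAR: 1 ÷ 19.767 × 7.8143 ÷ 0.40694 = 0.971447
Product < 1; profitable direction is ZAR → HKD → USD → ZAR.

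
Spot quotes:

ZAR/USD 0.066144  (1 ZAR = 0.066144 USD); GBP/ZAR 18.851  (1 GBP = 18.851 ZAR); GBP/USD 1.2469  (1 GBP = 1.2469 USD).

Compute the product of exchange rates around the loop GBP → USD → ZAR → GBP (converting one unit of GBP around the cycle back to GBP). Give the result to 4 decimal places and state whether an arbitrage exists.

1.0000 (no arbitrage)

Around GBP → USD → ZAR → GBP: 1 × 1.2469 ÷ 0.066144 ÷ 18.851 = 1.000016
Product ≈ 1 (deviation 0.002%, within rounding noise).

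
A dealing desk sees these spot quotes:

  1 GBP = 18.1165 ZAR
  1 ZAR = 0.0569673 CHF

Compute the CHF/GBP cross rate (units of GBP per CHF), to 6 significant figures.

1 CHF ÷ 0.0569673 = 17.5539 ZAR
17.5539 ZAR ÷ 18.1165 = 0.968947 GBP

CHF/GBP = 0.968947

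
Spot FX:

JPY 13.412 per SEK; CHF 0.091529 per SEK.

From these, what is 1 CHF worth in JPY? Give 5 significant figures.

1 CHF ÷ 0.091529 = 10.9255 SEK
10.9255 SEK × 13.412 = 146.533 JPY

CHF/JPY = 146.53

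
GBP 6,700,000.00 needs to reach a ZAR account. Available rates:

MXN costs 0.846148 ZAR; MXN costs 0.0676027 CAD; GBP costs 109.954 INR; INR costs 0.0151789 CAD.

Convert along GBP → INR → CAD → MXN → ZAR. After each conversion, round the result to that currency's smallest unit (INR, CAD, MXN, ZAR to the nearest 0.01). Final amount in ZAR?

GBP 6,700,000.00 × 109.954 = INR 736,691,800.00
INR 736,691,800.00 × 0.0151789 = CAD 11,182,171.16
CAD 11,182,171.16 ÷ 0.0676027 = MXN 165,410,126.52
MXN 165,410,126.52 × 0.846148 = ZAR 139,961,447.73

ZAR 139,961,447.73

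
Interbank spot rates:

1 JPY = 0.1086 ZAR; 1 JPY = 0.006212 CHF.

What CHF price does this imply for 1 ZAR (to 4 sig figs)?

1 ZAR ÷ 0.1086 = 9.2081 JPY
9.2081 JPY × 0.006212 = 0.0572007 CHF

ZAR/CHF = 0.05720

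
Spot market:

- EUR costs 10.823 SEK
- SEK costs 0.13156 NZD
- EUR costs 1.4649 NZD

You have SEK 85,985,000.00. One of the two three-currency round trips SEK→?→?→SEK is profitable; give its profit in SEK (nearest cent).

Profitable loop is SEK → EUR → NZD → SEK:
SEK 85,985,000.00 ÷ 10.823 = EUR 7,944,654.90
EUR 7,944,654.90 × 1.4649 = NZD 11,638,124.97
NZD 11,638,124.97 ÷ 0.13156 = SEK 88,462,488.33
Profit = SEK 88,462,488.33 − SEK 85,985,000.00

Profit: SEK 2,477,488.33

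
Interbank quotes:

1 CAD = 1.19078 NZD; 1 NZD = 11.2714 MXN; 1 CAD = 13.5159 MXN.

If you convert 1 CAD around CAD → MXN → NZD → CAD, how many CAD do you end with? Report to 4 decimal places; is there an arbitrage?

1.0070 (arbitrage exists)

Around CAD → MXN → NZD → CAD: 1 × 13.5159 ÷ 11.2714 ÷ 1.19078 = 1.007014
Product > 1; profitable direction is CAD → MXN → NZD → CAD.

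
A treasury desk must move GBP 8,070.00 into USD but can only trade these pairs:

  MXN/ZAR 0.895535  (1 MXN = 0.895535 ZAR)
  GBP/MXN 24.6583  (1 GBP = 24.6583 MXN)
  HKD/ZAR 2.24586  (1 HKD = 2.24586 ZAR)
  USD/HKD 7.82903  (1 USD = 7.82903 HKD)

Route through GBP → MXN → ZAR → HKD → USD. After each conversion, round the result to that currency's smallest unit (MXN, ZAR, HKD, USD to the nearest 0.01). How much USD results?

USD 10,135.11

GBP 8,070.00 × 24.6583 = MXN 198,992.48
MXN 198,992.48 × 0.895535 = ZAR 178,204.73
ZAR 178,204.73 ÷ 2.24586 = HKD 79,348.10
HKD 79,348.10 ÷ 7.82903 = USD 10,135.11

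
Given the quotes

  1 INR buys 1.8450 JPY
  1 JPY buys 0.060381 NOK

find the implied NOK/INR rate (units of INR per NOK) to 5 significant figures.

1 NOK ÷ 0.060381 = 16.5615 JPY
16.5615 JPY ÷ 1.8450 = 8.97642 INR

NOK/INR = 8.9764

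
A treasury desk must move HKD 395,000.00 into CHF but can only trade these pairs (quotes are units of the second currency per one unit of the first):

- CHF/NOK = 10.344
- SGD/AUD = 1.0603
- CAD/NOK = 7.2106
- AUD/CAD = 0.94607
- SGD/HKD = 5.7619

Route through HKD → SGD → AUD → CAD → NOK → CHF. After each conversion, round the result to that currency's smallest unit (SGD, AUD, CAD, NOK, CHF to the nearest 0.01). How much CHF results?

CHF 47,936.50

HKD 395,000.00 ÷ 5.7619 = SGD 68,553.78
SGD 68,553.78 × 1.0603 = AUD 72,687.57
AUD 72,687.57 × 0.94607 = CAD 68,767.53
CAD 68,767.53 × 7.2106 = NOK 495,855.15
NOK 495,855.15 ÷ 10.344 = CHF 47,936.50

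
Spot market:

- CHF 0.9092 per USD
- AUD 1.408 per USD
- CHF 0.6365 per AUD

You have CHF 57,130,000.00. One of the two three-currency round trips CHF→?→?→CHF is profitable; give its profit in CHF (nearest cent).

Profit: CHF 829,227.49

Profitable loop is CHF → AUD → USD → CHF:
CHF 57,130,000.00 ÷ 0.6365 = AUD 89,756,480.75
AUD 89,756,480.75 ÷ 1.408 = USD 63,747,500.54
USD 63,747,500.54 × 0.9092 = CHF 57,959,227.49
Profit = CHF 57,959,227.49 − CHF 57,130,000.00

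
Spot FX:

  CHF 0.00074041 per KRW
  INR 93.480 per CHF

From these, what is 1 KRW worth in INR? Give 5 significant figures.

KRW/INR = 0.069214

1 KRW × 0.00074041 = 0.00074041 CHF
0.00074041 CHF × 93.480 = 0.0692135 INR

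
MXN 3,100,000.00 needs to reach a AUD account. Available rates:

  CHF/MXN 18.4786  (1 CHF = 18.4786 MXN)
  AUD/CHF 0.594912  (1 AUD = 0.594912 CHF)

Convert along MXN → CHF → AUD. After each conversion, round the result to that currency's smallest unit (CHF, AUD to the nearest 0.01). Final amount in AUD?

AUD 281,994.03

MXN 3,100,000.00 ÷ 18.4786 = CHF 167,761.63
CHF 167,761.63 ÷ 0.594912 = AUD 281,994.03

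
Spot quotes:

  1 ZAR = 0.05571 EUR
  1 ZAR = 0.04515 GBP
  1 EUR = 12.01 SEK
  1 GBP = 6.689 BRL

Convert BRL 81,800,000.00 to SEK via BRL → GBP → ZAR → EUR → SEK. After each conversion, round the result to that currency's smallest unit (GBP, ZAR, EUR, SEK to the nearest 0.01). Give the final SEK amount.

BRL 81,800,000.00 ÷ 6.689 = GBP 12,229,032.74
GBP 12,229,032.74 ÷ 0.04515 = ZAR 270,853,438.32
ZAR 270,853,438.32 × 0.05571 = EUR 15,089,245.05
EUR 15,089,245.05 × 12.01 = SEK 181,221,833.05

SEK 181,221,833.05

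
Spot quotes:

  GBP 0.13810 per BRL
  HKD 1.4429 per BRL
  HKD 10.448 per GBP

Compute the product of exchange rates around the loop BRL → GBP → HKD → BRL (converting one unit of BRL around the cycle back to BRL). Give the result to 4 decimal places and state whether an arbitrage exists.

1.0000 (no arbitrage)

Around BRL → GBP → HKD → BRL: 1 × 0.13810 × 10.448 ÷ 1.4429 = 0.999978
Product ≈ 1 (deviation 0.002%, within rounding noise).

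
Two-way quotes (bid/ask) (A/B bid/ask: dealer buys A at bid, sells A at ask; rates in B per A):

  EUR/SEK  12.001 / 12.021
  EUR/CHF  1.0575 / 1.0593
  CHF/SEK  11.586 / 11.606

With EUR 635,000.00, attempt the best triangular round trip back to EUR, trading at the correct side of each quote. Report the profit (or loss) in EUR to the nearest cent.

Net profit: EUR 12,212.70

Best loop EUR → CHF → SEK → EUR:
EUR 635,000.00 × 1.0575 (sell EUR at bid) = CHF 671,512.50
CHF 671,512.50 × 11.586 (sell CHF at bid) = SEK 7,780,143.83
SEK 7,780,143.83 ÷ 12.021 (buy EUR at ask) = EUR 647,212.70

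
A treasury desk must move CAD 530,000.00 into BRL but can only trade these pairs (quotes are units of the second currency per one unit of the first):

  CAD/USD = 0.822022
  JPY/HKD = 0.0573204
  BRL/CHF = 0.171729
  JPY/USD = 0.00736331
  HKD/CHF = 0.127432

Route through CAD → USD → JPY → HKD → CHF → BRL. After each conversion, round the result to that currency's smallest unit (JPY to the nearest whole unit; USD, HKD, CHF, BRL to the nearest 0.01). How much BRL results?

BRL 2,516,693.34

CAD 530,000.00 × 0.822022 = USD 435,671.66
USD 435,671.66 ÷ 0.00736331 = JPY 59,167,910
JPY 59,167,910 × 0.0573204 = HKD 3,391,528.27
HKD 3,391,528.27 × 0.127432 = CHF 432,189.23
CHF 432,189.23 ÷ 0.171729 = BRL 2,516,693.34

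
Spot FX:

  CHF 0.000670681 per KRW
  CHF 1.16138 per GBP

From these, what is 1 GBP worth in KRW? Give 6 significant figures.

GBP/KRW = 1731.64

1 GBP × 1.16138 = 1.16138 CHF
1.16138 CHF ÷ 0.000670681 = 1731.64 KRW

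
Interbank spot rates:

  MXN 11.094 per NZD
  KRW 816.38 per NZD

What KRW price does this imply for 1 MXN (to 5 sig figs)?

1 MXN ÷ 11.094 = 0.0901388 NZD
0.0901388 NZD × 816.38 = 73.5875 KRW

MXN/KRW = 73.588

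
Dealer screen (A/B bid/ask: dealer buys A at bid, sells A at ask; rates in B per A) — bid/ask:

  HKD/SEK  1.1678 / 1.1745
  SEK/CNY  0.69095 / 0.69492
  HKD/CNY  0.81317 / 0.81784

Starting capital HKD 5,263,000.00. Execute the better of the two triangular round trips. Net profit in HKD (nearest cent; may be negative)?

Net result: HKD -19,432.22 (no profitable arbitrage after spreads)

Best loop HKD → CNY → SEK → HKD:
HKD 5,263,000.00 × 0.81317 (sell HKD at bid) = CNY 4,279,713.71
CNY 4,279,713.71 ÷ 0.69492 (buy SEK at ask) = SEK 6,158,570.35
SEK 6,158,570.35 ÷ 1.1745 (buy HKD at ask) = HKD 5,243,567.78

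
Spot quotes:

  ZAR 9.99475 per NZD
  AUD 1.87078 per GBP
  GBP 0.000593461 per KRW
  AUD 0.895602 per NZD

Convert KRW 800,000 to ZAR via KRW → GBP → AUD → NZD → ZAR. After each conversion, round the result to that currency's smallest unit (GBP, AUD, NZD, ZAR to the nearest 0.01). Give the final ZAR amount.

KRW 800,000 × 0.000593461 = GBP 474.77
GBP 474.77 × 1.87078 = AUD 888.19
AUD 888.19 ÷ 0.895602 = NZD 991.72
NZD 991.72 × 9.99475 = ZAR 9,911.99

ZAR 9,911.99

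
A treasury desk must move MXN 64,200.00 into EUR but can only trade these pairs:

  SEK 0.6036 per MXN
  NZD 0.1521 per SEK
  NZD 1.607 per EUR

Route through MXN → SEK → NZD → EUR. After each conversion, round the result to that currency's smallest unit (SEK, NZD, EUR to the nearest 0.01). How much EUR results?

EUR 3,667.73

MXN 64,200.00 × 0.6036 = SEK 38,751.12
SEK 38,751.12 × 0.1521 = NZD 5,894.05
NZD 5,894.05 ÷ 1.607 = EUR 3,667.73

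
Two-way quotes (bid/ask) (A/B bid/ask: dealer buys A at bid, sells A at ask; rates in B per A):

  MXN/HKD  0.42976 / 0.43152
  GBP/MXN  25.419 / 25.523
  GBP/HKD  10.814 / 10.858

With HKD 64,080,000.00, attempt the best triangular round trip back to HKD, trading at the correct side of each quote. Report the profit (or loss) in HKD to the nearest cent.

Best loop HKD → GBP → MXN → HKD:
HKD 64,080,000.00 ÷ 10.858 (buy GBP at ask) = GBP 5,901,639.34
GBP 5,901,639.34 × 25.419 (sell GBP at bid) = MXN 150,013,770.49
MXN 150,013,770.49 × 0.42976 (sell MXN at bid) = HKD 64,469,918.01

Net profit: HKD 389,918.01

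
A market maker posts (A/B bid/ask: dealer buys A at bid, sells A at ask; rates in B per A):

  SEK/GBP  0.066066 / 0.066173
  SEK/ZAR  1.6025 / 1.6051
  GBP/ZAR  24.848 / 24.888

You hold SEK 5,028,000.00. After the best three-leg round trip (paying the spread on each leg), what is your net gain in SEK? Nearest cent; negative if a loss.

Best loop SEK → GBP → ZAR → SEK:
SEK 5,028,000.00 × 0.066066 (sell SEK at bid) = GBP 332,179.85
GBP 332,179.85 × 24.848 (sell GBP at bid) = ZAR 8,254,004.86
ZAR 8,254,004.86 ÷ 1.6051 (buy SEK at ask) = SEK 5,142,361.76

Net profit: SEK 114,361.76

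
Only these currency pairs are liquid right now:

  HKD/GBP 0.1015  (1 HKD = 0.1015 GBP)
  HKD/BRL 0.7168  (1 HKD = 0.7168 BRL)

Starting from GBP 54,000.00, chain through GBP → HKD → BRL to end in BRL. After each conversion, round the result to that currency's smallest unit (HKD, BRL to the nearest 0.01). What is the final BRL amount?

GBP 54,000.00 ÷ 0.1015 = HKD 532,019.70
HKD 532,019.70 × 0.7168 = BRL 381,351.72

BRL 381,351.72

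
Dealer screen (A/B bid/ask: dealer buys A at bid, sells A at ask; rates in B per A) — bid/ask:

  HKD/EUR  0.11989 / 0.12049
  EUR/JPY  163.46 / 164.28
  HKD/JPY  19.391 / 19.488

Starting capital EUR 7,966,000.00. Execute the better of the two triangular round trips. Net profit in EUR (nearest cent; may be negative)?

Best loop EUR → JPY → HKD → EUR:
EUR 7,966,000.00 × 163.46 (sell EUR at bid) = JPY 1,302,122,360
JPY 1,302,122,360 ÷ 19.488 (buy HKD at ask) = HKD 66,816,623.56
HKD 66,816,623.56 × 0.11989 (sell HKD at bid) = EUR 8,010,645.00

Net profit: EUR 44,645.00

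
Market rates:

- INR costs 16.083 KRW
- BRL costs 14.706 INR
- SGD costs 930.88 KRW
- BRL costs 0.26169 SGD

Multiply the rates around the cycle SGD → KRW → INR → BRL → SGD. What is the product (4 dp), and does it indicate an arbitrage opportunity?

Around SGD → KRW → INR → BRL → SGD: 1 × 930.88 ÷ 16.083 ÷ 14.706 × 0.26169 = 1.029957
Product > 1; profitable direction is SGD → KRW → INR → BRL → SGD.

1.0300 (arbitrage exists)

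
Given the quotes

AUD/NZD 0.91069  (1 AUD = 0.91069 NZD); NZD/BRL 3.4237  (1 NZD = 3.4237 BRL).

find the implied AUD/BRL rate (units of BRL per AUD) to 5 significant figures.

AUD/BRL = 3.1179

1 AUD × 0.91069 = 0.91069 NZD
0.91069 NZD × 3.4237 = 3.11793 BRL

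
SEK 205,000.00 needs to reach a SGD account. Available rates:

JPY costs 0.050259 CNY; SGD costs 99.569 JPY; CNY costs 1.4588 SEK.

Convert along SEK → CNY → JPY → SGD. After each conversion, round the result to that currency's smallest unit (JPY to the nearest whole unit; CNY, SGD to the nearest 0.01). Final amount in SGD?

SEK 205,000.00 ÷ 1.4588 = CNY 140,526.46
CNY 140,526.46 ÷ 0.050259 = JPY 2,796,046
JPY 2,796,046 ÷ 99.569 = SGD 28,081.49

SGD 28,081.49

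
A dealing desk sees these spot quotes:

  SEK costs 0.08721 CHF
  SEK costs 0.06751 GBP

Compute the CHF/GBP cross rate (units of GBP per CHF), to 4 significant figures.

1 CHF ÷ 0.08721 = 11.4666 SEK
11.4666 SEK × 0.06751 = 0.774108 GBP

CHF/GBP = 0.7741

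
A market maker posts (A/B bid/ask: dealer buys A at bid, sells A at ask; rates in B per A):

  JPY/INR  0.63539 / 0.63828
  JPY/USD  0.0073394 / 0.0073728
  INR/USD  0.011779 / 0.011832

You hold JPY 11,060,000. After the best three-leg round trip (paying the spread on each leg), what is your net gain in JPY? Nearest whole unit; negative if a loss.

Net profit: JPY 167,200

Best loop JPY → INR → USD → JPY:
JPY 11,060,000 × 0.63539 (sell JPY at bid) = INR 7,027,413.40
INR 7,027,413.40 × 0.011779 (sell INR at bid) = USD 82,775.90
USD 82,775.90 ÷ 0.0073728 (buy JPY at ask) = JPY 11,227,200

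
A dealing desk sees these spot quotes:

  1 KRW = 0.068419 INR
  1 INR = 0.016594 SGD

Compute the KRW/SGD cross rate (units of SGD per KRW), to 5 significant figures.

KRW/SGD = 0.0011353

1 KRW × 0.068419 = 0.068419 INR
0.068419 INR × 0.016594 = 0.00113534 SGD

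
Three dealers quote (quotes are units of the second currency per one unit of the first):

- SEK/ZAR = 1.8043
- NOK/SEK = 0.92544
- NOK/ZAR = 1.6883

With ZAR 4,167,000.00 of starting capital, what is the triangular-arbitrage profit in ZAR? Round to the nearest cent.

Profitable loop is ZAR → SEK → NOK → ZAR:
ZAR 4,167,000.00 ÷ 1.8043 = SEK 2,309,482.90
SEK 2,309,482.90 ÷ 0.92544 = NOK 2,495,551.20
NOK 2,495,551.20 × 1.6883 = ZAR 4,213,239.09
Profit = ZAR 4,213,239.09 − ZAR 4,167,000.00

Profit: ZAR 46,239.09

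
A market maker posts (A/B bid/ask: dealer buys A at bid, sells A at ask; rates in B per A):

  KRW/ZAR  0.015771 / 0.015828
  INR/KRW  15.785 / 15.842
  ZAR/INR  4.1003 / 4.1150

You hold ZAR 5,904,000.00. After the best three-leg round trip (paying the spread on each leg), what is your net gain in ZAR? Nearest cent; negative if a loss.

Best loop ZAR → INR → KRW → ZAR:
ZAR 5,904,000.00 × 4.1003 (sell ZAR at bid) = INR 24,208,171.20
INR 24,208,171.20 × 15.785 (sell INR at bid) = KRW 382,125,982
KRW 382,125,982 × 0.015771 (sell KRW at bid) = ZAR 6,026,508.87

Net profit: ZAR 122,508.87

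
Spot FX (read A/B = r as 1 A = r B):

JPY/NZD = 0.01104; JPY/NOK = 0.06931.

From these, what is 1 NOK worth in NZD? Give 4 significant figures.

1 NOK ÷ 0.06931 = 14.4279 JPY
14.4279 JPY × 0.01104 = 0.159284 NZD

NOK/NZD = 0.1593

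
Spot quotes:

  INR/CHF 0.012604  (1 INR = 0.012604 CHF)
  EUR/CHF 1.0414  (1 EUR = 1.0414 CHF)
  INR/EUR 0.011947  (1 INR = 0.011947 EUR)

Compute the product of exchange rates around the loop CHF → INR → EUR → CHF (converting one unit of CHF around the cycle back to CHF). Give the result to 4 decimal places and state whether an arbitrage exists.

Around CHF → INR → EUR → CHF: 1 ÷ 0.012604 × 0.011947 × 1.0414 = 0.987116
Product < 1; profitable direction is CHF → EUR → INR → CHF.

0.9871 (arbitrage exists)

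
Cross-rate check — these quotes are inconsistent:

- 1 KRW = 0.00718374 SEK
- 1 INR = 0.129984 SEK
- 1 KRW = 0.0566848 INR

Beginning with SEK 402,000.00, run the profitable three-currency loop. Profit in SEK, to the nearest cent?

Profitable loop is SEK → KRW → INR → SEK:
SEK 402,000.00 ÷ 0.00718374 = KRW 55,959,709
KRW 55,959,709 × 0.0566848 = INR 3,172,064.91
INR 3,172,064.91 × 0.129984 = SEK 412,317.69
Profit = SEK 412,317.69 − SEK 402,000.00

Profit: SEK 10,317.69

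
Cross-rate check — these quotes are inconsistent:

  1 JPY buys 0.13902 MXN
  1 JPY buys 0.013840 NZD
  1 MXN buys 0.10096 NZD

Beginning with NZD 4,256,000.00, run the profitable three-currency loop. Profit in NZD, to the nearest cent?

Profitable loop is NZD → JPY → MXN → NZD:
NZD 4,256,000.00 ÷ 0.013840 = JPY 307,514,451
JPY 307,514,451 × 0.13902 = MXN 42,750,658.96
MXN 42,750,658.96 × 0.10096 = NZD 4,316,106.53
Profit = NZD 4,316,106.53 − NZD 4,256,000.00

Profit: NZD 60,106.53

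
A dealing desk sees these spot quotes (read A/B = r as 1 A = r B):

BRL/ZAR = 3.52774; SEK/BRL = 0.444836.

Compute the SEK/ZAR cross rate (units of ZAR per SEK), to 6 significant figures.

SEK/ZAR = 1.56927

1 SEK × 0.444836 = 0.444836 BRL
0.444836 BRL × 3.52774 = 1.56927 ZAR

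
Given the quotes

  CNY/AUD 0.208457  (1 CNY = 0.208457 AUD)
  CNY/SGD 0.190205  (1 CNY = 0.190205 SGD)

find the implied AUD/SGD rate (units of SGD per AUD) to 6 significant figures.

AUD/SGD = 0.912442

1 AUD ÷ 0.208457 = 4.79715 CNY
4.79715 CNY × 0.190205 = 0.912442 SGD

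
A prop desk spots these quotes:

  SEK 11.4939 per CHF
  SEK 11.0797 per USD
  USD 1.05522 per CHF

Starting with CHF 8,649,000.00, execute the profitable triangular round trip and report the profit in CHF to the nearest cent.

Profit: CHF 148,707.08

Profitable loop is CHF → USD → SEK → CHF:
CHF 8,649,000.00 × 1.05522 = USD 9,126,597.78
USD 9,126,597.78 × 11.0797 = SEK 101,119,965.42
SEK 101,119,965.42 ÷ 11.4939 = CHF 8,797,707.08
Profit = CHF 8,797,707.08 − CHF 8,649,000.00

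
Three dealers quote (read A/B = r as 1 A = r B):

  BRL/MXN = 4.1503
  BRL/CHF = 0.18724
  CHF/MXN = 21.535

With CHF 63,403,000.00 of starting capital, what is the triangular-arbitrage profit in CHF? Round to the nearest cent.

Profit: CHF 1,856,807.65

Profitable loop is CHF → BRL → MXN → CHF:
CHF 63,403,000.00 ÷ 0.18724 = BRL 338,618,884.85
BRL 338,618,884.85 × 4.1503 = MXN 1,405,369,957.81
MXN 1,405,369,957.81 ÷ 21.535 = CHF 65,259,807.65
Profit = CHF 65,259,807.65 − CHF 63,403,000.00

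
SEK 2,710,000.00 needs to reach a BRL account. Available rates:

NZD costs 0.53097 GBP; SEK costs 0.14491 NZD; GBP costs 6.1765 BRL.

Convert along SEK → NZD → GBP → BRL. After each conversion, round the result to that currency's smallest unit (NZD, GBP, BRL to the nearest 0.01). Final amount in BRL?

BRL 1,287,893.89

SEK 2,710,000.00 × 0.14491 = NZD 392,706.10
NZD 392,706.10 × 0.53097 = GBP 208,515.16
GBP 208,515.16 × 6.1765 = BRL 1,287,893.89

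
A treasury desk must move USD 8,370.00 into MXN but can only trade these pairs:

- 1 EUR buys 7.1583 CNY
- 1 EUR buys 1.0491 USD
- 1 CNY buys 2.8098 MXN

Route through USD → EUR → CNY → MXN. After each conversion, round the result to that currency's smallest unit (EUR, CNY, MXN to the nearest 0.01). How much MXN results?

MXN 160,470.07

USD 8,370.00 ÷ 1.0491 = EUR 7,978.27
EUR 7,978.27 × 7.1583 = CNY 57,110.85
CNY 57,110.85 × 2.8098 = MXN 160,470.07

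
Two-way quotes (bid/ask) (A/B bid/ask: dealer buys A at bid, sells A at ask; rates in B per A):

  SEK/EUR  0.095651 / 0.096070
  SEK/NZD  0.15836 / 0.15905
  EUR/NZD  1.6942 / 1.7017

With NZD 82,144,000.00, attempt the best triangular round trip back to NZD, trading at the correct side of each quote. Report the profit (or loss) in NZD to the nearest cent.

Best loop NZD → SEK → EUR → NZD:
NZD 82,144,000.00 ÷ 0.15905 (buy SEK at ask) = SEK 516,466,519.96
SEK 516,466,519.96 × 0.095651 (sell SEK at bid) = EUR 49,400,539.10
EUR 49,400,539.10 × 1.6942 (sell EUR at bid) = NZD 83,694,393.34

Net profit: NZD 1,550,393.34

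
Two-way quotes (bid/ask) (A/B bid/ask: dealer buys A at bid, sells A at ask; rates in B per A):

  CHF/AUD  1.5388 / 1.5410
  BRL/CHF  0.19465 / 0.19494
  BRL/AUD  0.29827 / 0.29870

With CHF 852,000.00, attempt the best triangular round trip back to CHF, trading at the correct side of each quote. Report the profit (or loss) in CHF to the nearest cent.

Best loop CHF → AUD → BRL → CHF:
CHF 852,000.00 × 1.5388 (sell CHF at bid) = AUD 1,311,057.60
AUD 1,311,057.60 ÷ 0.29870 (buy BRL at ask) = BRL 4,389,211.92
BRL 4,389,211.92 × 0.19465 (sell BRL at bid) = CHF 854,360.10

Net profit: CHF 2,360.10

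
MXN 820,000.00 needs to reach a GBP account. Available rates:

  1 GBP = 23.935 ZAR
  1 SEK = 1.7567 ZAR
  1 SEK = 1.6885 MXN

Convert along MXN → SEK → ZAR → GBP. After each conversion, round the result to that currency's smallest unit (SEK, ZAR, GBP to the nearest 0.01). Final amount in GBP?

MXN 820,000.00 ÷ 1.6885 = SEK 485,638.14
SEK 485,638.14 × 1.7567 = ZAR 853,120.52
ZAR 853,120.52 ÷ 23.935 = GBP 35,643.22

GBP 35,643.22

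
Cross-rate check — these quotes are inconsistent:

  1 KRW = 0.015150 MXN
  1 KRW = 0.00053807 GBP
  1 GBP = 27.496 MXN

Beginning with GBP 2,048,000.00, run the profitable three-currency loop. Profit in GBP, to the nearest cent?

Profit: GBP 49,173.14

Profitable loop is GBP → KRW → MXN → GBP:
GBP 2,048,000.00 ÷ 0.00053807 = KRW 3,806,196,220
KRW 3,806,196,220 × 0.015150 = MXN 57,663,872.73
MXN 57,663,872.73 ÷ 27.496 = GBP 2,097,173.14
Profit = GBP 2,097,173.14 − GBP 2,048,000.00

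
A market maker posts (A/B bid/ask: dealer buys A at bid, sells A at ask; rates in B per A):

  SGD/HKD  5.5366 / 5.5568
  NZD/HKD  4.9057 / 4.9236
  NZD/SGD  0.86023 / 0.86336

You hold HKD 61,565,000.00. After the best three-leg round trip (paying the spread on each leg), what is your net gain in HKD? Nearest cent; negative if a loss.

Best loop HKD → SGD → NZD → HKD:
HKD 61,565,000.00 ÷ 5.5568 (buy SGD at ask) = SGD 11,079,218.26
SGD 11,079,218.26 ÷ 0.86336 (buy NZD at ask) = NZD 12,832,674.96
NZD 12,832,674.96 × 4.9057 (sell NZD at bid) = HKD 62,953,253.56

Net profit: HKD 1,388,253.56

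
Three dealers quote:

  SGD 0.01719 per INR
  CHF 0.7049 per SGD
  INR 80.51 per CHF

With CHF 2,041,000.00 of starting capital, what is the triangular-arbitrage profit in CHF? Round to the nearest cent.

Profitable loop is CHF → SGD → INR → CHF:
CHF 2,041,000.00 ÷ 0.7049 = SGD 2,895,446.16
SGD 2,895,446.16 ÷ 0.01719 = INR 168,437,822.14
INR 168,437,822.14 ÷ 80.51 = CHF 2,092,135.41
Profit = CHF 2,092,135.41 − CHF 2,041,000.00

Profit: CHF 51,135.41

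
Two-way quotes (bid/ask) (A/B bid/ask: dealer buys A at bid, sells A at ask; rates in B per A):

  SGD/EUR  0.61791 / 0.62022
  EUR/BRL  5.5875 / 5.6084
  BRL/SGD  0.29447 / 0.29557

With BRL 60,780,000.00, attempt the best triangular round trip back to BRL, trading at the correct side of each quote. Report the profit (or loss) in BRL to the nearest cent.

Net profit: BRL 1,013,744.37

Best loop BRL → SGD → EUR → BRL:
BRL 60,780,000.00 × 0.29447 (sell BRL at bid) = SGD 17,897,886.60
SGD 17,897,886.60 × 0.61791 (sell SGD at bid) = EUR 11,059,283.11
EUR 11,059,283.11 × 5.5875 (sell EUR at bid) = BRL 61,793,744.37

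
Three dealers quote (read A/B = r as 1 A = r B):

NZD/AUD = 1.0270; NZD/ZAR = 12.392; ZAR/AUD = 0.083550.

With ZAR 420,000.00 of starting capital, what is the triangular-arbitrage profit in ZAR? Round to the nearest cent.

Profitable loop is ZAR → AUD → NZD → ZAR:
ZAR 420,000.00 × 0.083550 = AUD 35,091.00
AUD 35,091.00 ÷ 1.0270 = NZD 34,168.45
NZD 34,168.45 × 12.392 = ZAR 423,415.45
Profit = ZAR 423,415.45 − ZAR 420,000.00

Profit: ZAR 3,415.45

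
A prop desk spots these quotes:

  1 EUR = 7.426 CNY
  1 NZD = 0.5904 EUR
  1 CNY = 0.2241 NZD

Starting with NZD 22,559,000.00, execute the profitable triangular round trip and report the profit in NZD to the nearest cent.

Profitable loop is NZD → CNY → EUR → NZD:
NZD 22,559,000.00 ÷ 0.2241 = CNY 100,664,881.75
CNY 100,664,881.75 ÷ 7.426 = EUR 13,555,734.14
EUR 13,555,734.14 ÷ 0.5904 = NZD 22,960,254.31
Profit = NZD 22,960,254.31 − NZD 22,559,000.00

Profit: NZD 401,254.31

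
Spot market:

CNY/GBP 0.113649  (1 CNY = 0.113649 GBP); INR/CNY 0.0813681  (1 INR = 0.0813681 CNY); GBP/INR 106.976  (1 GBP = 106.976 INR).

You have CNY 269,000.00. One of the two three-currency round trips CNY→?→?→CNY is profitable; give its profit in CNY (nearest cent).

Profitable loop is CNY → INR → GBP → CNY:
CNY 269,000.00 ÷ 0.0813681 = INR 3,305,963.89
INR 3,305,963.89 ÷ 106.976 = GBP 30,903.79
GBP 30,903.79 ÷ 0.113649 = CNY 271,923.12
Profit = CNY 271,923.12 − CNY 269,000.00

Profit: CNY 2,923.12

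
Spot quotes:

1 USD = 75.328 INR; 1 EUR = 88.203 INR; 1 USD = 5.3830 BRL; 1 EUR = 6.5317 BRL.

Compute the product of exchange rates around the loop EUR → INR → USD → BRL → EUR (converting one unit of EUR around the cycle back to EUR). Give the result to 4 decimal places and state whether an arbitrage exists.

0.9650 (arbitrage exists)

Around EUR → INR → USD → BRL → EUR: 1 × 88.203 ÷ 75.328 × 5.3830 ÷ 6.5317 = 0.964995
Product < 1; profitable direction is EUR → BRL → USD → INR → EUR.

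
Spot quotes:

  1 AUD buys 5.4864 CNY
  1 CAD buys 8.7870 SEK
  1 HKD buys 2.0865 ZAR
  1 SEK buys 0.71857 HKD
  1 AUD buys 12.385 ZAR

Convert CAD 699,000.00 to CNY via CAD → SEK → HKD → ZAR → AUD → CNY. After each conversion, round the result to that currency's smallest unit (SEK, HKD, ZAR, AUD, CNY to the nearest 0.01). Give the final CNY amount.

CAD 699,000.00 × 8.7870 = SEK 6,142,113.00
SEK 6,142,113.00 × 0.71857 = HKD 4,413,538.14
HKD 4,413,538.14 × 2.0865 = ZAR 9,208,847.33
ZAR 9,208,847.33 ÷ 12.385 = AUD 743,548.43
AUD 743,548.43 × 5.4864 = CNY 4,079,404.11

CNY 4,079,404.11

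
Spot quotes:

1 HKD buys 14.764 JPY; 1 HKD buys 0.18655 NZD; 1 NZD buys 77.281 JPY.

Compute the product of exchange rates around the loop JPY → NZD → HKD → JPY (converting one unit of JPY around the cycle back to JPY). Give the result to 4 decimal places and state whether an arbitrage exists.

Around JPY → NZD → HKD → JPY: 1 ÷ 77.281 ÷ 0.18655 × 14.764 = 1.024085
Product > 1; profitable direction is JPY → NZD → HKD → JPY.

1.0241 (arbitrage exists)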